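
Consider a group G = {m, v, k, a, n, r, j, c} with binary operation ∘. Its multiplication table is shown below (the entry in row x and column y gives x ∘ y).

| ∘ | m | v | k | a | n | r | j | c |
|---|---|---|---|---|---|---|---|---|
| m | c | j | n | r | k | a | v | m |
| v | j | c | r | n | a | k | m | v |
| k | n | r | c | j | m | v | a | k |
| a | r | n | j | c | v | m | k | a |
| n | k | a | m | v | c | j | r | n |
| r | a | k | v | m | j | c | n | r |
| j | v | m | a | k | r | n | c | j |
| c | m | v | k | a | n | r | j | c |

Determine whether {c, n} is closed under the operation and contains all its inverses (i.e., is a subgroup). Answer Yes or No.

{c, n} contains the identity c.
Checking products: every product of two elements of {c, n} (read from the table) lies in {c, n}, so the set is closed.
In a finite group, a nonempty closed subset is a subgroup. So {c, n} ≤ G.

Yes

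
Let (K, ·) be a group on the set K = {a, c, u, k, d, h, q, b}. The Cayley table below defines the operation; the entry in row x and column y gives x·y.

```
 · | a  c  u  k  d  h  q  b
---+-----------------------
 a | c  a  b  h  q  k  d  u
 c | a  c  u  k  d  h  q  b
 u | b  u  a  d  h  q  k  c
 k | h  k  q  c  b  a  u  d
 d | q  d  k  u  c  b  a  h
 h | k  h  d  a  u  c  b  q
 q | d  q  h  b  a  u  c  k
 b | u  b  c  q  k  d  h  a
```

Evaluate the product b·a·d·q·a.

b·a = u
u·d = h
h·q = b
b·a = u
(Structurally, K here is isomorphic to the dihedral group D_4.)

u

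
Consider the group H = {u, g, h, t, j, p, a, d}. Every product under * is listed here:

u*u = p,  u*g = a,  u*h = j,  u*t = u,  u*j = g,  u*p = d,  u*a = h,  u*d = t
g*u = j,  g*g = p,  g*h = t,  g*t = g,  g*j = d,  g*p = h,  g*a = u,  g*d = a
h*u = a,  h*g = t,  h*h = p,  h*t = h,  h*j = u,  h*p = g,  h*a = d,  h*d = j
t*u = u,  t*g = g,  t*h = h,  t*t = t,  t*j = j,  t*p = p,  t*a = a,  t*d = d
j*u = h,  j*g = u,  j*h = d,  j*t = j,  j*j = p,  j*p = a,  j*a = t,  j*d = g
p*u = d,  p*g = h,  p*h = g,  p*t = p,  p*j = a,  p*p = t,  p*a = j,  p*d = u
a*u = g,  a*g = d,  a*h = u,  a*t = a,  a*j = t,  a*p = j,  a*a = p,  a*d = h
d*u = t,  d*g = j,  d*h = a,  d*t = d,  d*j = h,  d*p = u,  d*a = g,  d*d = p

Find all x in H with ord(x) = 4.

{a, d, g, h, j, u}

Identity is t. Compute the order of each non-identity element by repeated multiplication:
  u: u → p → d → t  (order 4)
  g: g → p → h → t  (order 4)
  h: h → p → g → t  (order 4)
  j: j → p → a → t  (order 4)
  p: p → t  (order 2)
  a: a → p → j → t  (order 4)
  d: d → p → u → t  (order 4)
Elements of order 4: {a, d, g, h, j, u}.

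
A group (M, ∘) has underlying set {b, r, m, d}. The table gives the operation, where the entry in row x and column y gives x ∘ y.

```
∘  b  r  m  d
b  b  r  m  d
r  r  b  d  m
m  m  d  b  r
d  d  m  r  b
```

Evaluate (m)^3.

m^1 = m
m^2 = m ∘ m = b
m^3 = b ∘ m = m
(Structurally, M here is isomorphic to the Klein four-group V_4.)

m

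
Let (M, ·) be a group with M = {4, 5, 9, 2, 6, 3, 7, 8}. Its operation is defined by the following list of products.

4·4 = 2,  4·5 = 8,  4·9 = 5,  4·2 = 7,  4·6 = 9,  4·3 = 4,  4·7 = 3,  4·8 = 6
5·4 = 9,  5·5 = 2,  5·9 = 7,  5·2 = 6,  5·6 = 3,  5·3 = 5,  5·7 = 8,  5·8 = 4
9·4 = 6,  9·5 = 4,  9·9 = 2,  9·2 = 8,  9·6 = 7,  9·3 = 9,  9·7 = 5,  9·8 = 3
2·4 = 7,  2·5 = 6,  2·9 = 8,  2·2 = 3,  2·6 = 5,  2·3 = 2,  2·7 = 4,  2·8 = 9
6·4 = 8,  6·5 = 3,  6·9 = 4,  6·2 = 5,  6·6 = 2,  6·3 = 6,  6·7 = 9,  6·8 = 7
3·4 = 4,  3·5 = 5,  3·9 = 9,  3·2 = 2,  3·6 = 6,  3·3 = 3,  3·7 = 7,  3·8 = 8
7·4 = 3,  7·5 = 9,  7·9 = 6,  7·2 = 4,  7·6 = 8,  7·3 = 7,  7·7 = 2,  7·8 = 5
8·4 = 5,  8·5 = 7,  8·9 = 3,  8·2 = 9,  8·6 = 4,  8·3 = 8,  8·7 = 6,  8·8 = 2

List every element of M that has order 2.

{2}

Identity is 3. Compute the order of each non-identity element by repeated multiplication:
  4: 4 → 2 → 7 → 3  (order 4)
  5: 5 → 2 → 6 → 3  (order 4)
  9: 9 → 2 → 8 → 3  (order 4)
  2: 2 → 3  (order 2)
  6: 6 → 2 → 5 → 3  (order 4)
  7: 7 → 2 → 4 → 3  (order 4)
  8: 8 → 2 → 9 → 3  (order 4)
Elements of order 2: {2}.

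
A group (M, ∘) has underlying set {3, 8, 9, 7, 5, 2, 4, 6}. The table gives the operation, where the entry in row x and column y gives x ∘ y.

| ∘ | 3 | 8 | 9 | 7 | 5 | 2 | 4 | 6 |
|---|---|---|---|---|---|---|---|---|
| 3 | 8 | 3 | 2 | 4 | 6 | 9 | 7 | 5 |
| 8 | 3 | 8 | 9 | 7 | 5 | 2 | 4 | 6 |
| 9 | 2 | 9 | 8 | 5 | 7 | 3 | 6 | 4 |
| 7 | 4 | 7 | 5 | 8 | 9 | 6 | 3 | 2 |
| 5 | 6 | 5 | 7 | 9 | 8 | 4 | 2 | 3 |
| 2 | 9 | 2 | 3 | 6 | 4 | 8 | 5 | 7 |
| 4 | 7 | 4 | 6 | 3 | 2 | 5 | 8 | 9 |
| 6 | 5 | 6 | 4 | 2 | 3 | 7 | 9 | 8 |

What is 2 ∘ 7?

6

Read row 2, column 7: 2 ∘ 7 = 6.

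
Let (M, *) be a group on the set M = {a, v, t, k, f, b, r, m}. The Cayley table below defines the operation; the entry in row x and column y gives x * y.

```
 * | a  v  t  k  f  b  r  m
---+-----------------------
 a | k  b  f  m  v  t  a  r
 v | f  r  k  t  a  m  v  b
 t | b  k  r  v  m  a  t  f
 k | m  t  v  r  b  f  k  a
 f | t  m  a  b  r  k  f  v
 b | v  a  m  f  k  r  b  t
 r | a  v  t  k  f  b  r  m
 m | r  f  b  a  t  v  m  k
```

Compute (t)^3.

t

t^1 = t
t^2 = t * t = r
t^3 = r * t = t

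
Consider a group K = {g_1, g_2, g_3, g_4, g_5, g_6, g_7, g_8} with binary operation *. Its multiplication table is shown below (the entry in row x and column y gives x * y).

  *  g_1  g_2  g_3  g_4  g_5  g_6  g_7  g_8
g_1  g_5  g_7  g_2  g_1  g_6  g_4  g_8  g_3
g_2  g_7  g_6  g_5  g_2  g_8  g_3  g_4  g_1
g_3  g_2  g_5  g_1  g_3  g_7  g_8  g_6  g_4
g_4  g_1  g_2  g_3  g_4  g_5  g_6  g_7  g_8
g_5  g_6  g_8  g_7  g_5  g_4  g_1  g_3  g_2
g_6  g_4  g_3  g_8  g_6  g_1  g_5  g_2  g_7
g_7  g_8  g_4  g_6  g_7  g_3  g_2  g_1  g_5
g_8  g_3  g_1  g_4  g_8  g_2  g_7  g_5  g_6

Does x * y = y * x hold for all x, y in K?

Yes

Check whether the table is symmetric across its main diagonal.
Every entry (row x, col y) equals the entry (row y, col x), so K is abelian.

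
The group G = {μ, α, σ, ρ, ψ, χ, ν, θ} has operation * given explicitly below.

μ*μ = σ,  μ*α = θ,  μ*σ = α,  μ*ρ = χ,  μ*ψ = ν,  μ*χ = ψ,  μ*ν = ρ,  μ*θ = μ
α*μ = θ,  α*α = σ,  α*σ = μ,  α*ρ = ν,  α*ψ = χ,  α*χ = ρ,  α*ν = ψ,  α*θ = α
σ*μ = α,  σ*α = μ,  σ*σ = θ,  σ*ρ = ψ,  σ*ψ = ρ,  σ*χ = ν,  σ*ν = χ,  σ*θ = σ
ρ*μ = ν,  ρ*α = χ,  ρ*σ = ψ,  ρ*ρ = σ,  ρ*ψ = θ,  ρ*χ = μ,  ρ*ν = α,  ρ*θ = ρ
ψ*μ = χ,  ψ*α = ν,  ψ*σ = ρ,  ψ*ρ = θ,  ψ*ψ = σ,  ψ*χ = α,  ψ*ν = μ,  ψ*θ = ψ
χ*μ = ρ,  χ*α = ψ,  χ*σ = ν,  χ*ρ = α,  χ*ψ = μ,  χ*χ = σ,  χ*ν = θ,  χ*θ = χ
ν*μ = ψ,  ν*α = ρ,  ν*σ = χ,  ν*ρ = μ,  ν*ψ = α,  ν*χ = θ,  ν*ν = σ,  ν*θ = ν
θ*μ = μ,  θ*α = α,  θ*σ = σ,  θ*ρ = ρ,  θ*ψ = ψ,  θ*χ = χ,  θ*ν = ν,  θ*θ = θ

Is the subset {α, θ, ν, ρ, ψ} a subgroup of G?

No

ψ*ψ = σ, which is not in {α, θ, ν, ρ, ψ}.
The subset is not closed under *, so it is not a subgroup.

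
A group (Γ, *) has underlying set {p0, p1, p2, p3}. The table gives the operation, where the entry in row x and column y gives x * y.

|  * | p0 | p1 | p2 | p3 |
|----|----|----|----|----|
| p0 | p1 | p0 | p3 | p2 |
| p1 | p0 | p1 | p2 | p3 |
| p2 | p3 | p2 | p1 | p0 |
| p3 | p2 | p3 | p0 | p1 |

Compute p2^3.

p2^1 = p2
p2^2 = p2 * p2 = p1
p2^3 = p1 * p2 = p2

p2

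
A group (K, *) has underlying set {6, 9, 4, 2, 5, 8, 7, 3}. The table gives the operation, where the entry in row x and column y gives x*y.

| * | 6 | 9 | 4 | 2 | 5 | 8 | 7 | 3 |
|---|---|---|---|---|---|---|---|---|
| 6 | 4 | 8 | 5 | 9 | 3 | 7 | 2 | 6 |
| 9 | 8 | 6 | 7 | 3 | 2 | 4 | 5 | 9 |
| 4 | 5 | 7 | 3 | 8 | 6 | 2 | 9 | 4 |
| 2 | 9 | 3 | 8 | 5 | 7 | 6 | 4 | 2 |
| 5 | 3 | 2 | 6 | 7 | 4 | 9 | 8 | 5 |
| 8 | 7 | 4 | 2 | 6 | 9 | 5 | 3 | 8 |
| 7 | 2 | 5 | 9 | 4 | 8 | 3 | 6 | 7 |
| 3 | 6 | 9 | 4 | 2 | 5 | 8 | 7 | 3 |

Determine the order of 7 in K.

The identity element is 3 (its row matches the header).
7^1 = 7
7^2 = 7*7 = 6
7^3 = 6*7 = 2
7^4 = 2*7 = 4
7^5 = 4*7 = 9
7^6 = 9*7 = 5
7^7 = 5*7 = 8
7^8 = 8*7 = 3
The first power of 7 equal to the identity is 7^8, so ord(7) = 8.

8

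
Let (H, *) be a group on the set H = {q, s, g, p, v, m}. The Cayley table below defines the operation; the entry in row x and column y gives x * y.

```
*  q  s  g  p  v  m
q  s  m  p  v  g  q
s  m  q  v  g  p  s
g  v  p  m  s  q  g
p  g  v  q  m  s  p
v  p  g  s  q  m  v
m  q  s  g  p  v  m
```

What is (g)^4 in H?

g^1 = g
g^2 = g * g = m
g^3 = m * g = g
g^4 = g * g = m
(Structurally, H here is isomorphic to the symmetric group S_3.)

m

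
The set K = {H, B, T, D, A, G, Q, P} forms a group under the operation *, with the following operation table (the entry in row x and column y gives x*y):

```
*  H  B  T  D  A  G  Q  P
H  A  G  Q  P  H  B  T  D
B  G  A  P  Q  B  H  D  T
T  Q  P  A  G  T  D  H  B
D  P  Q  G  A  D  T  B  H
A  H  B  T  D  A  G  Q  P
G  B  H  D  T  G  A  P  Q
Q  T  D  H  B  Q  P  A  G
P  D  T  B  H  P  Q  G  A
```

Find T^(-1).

First locate the identity: row A matches the header, so A is the identity.
Scan row T for A: T*T = A. Hence T^(-1) = T.

T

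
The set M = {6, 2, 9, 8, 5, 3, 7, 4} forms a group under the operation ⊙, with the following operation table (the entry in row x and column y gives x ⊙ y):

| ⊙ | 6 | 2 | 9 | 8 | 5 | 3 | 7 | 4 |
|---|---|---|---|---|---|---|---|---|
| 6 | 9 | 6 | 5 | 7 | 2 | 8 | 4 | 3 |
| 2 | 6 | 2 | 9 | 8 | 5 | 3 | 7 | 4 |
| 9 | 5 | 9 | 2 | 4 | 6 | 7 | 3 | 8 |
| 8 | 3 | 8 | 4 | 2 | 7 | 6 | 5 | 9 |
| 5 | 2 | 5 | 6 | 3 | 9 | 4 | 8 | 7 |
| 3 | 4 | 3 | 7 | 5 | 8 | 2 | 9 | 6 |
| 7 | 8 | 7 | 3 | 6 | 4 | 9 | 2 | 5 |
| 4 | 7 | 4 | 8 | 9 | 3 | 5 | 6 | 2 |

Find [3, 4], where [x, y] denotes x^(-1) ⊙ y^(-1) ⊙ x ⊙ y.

9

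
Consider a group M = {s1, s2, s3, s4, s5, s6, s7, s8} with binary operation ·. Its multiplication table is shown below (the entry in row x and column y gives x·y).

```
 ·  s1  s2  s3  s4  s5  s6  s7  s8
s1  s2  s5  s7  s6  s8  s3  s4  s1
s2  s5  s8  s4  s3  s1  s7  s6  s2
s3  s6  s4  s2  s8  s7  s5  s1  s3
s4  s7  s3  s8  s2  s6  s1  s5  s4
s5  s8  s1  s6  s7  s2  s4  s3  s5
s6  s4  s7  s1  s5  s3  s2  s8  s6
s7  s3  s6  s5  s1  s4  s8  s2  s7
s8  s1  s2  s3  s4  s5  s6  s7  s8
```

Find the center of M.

{s2, s8}

An element z is central iff its row equals its column in the table.
For s3: s3·s5 = s7 ≠ s6 = s5·s3, so s3 ∉ Z.
Checking each element this way leaves Z(M) = {s2, s8}.
(Structurally, M here is isomorphic to the quaternion group Q_8.)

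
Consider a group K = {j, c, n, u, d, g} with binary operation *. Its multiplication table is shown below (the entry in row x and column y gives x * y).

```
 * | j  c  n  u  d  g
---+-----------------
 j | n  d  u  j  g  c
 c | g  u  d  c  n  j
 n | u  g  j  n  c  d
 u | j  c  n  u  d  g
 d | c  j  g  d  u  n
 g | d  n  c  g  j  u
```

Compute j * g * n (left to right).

d

j * g = c
c * n = d
(Structurally, K here is isomorphic to the symmetric group S_3.)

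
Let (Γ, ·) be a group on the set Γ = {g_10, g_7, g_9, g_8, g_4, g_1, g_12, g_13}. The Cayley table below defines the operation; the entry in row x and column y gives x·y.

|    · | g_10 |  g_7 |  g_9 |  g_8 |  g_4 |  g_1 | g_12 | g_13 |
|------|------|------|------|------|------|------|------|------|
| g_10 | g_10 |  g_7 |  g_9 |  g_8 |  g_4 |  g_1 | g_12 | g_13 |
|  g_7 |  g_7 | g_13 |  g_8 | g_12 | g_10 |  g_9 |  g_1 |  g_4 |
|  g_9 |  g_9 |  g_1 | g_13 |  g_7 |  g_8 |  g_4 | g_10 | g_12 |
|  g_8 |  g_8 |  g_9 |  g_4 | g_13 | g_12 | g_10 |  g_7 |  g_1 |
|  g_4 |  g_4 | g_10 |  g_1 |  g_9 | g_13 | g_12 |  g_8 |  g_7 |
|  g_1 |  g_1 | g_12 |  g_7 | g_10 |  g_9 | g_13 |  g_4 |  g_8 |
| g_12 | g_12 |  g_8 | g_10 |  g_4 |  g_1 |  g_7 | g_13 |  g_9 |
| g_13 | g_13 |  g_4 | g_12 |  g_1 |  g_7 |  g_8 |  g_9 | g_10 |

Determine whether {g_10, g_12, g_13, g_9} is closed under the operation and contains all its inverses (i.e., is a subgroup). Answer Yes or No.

{g_10, g_12, g_13, g_9} contains the identity g_10.
Checking products: every product of two elements of {g_10, g_12, g_13, g_9} (read from the table) lies in {g_10, g_12, g_13, g_9}, so the set is closed.
In a finite group, a nonempty closed subset is a subgroup. So {g_10, g_12, g_13, g_9} ≤ Γ.

Yes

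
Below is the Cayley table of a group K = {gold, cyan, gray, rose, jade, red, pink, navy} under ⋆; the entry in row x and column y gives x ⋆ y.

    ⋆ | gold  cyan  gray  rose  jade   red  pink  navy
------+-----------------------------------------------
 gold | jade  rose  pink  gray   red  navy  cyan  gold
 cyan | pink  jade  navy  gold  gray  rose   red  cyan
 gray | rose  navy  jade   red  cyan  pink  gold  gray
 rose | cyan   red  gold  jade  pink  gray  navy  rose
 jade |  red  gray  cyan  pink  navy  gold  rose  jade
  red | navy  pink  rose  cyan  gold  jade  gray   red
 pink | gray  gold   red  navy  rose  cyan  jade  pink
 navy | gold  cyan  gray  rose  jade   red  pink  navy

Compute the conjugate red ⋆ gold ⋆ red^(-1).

gold

The identity is navy. In row red, the entry navy sits in column gold, so red^(-1) = gold.
red ⋆ gold = navy
navy ⋆ gold = gold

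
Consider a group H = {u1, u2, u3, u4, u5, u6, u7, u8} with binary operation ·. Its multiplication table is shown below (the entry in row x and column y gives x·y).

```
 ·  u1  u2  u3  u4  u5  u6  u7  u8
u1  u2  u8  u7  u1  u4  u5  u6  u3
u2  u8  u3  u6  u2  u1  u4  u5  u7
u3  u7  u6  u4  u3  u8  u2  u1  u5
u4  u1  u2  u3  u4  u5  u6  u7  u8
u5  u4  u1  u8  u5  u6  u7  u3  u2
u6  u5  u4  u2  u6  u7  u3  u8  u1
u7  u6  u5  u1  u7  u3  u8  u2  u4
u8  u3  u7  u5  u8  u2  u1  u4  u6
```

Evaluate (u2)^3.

u2^1 = u2
u2^2 = u2·u2 = u3
u2^3 = u3·u2 = u6
(Structurally, H here is isomorphic to the cyclic group Z_8.)

u6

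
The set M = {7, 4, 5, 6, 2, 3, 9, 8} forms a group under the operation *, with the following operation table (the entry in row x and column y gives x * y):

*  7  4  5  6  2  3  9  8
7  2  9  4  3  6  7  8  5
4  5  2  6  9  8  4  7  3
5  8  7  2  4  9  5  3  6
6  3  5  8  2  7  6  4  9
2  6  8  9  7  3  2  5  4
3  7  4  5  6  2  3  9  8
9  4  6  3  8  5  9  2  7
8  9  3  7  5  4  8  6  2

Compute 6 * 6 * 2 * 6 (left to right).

6 * 6 = 2
2 * 2 = 3
3 * 6 = 6

6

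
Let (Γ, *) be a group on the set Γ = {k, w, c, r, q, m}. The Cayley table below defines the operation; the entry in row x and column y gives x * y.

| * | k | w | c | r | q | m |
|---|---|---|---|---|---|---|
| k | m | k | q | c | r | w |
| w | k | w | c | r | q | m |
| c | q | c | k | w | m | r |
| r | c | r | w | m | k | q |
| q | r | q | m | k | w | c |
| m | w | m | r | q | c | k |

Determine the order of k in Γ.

3

The identity element is w (its row matches the header).
k^1 = k
k^2 = k * k = m
k^3 = m * k = w
The first power of k equal to the identity is k^3, so ord(k) = 3.
(Structurally, Γ here is isomorphic to the cyclic group Z_6.)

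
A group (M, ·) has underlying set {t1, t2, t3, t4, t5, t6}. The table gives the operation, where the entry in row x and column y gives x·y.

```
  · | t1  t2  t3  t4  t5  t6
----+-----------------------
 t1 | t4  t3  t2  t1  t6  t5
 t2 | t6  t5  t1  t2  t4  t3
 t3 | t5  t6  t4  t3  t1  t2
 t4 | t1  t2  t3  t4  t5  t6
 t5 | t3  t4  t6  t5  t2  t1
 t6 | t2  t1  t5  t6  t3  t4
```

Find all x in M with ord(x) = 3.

Identity is t4. Compute the order of each non-identity element by repeated multiplication:
  t1: t1 → t4  (order 2)
  t2: t2 → t5 → t4  (order 3)
  t3: t3 → t4  (order 2)
  t5: t5 → t2 → t4  (order 3)
  t6: t6 → t4  (order 2)
Elements of order 3: {t2, t5}.

{t2, t5}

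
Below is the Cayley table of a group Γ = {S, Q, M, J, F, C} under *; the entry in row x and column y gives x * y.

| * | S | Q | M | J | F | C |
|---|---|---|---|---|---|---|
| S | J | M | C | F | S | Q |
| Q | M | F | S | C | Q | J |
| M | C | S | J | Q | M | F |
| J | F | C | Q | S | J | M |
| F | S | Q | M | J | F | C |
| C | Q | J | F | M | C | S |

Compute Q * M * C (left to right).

Q

Q * M = S
S * C = Q
(Structurally, Γ here is isomorphic to the cyclic group Z_6.)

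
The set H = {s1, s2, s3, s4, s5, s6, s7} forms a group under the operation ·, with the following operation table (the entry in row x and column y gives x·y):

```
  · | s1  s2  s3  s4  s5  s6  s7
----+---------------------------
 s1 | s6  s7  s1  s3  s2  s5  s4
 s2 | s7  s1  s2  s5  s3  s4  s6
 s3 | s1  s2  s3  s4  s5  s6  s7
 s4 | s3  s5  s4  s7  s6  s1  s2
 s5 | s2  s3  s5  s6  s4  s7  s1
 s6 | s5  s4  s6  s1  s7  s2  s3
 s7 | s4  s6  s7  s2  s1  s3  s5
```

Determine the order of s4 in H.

7

The identity element is s3 (its row matches the header).
s4^1 = s4
s4^2 = s4·s4 = s7
s4^3 = s7·s4 = s2
s4^4 = s2·s4 = s5
s4^5 = s5·s4 = s6
s4^6 = s6·s4 = s1
s4^7 = s1·s4 = s3
The first power of s4 equal to the identity is s4^7, so ord(s4) = 7.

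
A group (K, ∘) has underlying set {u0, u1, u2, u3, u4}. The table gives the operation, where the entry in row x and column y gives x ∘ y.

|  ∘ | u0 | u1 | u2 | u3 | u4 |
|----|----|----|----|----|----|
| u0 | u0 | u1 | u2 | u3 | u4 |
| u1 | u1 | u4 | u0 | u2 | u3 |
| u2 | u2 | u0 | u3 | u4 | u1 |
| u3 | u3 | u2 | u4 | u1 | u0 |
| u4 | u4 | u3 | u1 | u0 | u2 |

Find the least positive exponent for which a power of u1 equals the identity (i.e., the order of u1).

5

The identity element is u0 (its row matches the header).
u1^1 = u1
u1^2 = u1 ∘ u1 = u4
u1^3 = u4 ∘ u1 = u3
u1^4 = u3 ∘ u1 = u2
u1^5 = u2 ∘ u1 = u0
The first power of u1 equal to the identity is u1^5, so ord(u1) = 5.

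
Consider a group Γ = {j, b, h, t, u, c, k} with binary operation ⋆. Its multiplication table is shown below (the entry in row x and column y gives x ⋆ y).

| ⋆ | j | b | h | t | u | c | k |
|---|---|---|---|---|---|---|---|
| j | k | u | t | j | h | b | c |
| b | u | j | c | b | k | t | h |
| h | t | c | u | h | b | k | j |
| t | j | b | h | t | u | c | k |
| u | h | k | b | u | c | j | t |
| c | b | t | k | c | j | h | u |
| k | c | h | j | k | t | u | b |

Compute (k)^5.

k^1 = k
k^2 = k ⋆ k = b
k^3 = b ⋆ k = h
k^4 = h ⋆ k = j
k^5 = j ⋆ k = c

c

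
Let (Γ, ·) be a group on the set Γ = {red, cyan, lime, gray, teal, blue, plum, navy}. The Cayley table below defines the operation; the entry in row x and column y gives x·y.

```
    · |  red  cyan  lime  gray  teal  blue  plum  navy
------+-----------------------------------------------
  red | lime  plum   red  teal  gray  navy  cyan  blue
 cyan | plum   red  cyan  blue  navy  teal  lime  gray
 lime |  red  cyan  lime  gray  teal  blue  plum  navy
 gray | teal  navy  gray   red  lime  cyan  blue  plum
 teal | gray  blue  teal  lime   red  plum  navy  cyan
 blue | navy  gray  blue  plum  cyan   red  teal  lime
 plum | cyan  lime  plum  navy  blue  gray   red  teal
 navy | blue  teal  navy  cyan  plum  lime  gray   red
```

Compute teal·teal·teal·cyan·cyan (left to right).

teal

teal·teal = red
red·teal = gray
gray·cyan = navy
navy·cyan = teal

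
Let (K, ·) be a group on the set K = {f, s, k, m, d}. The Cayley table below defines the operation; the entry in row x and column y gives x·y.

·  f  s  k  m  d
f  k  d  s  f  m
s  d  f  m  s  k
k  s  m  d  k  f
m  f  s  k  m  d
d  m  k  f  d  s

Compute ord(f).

The identity element is m (its row matches the header).
f^1 = f
f^2 = f·f = k
f^3 = k·f = s
f^4 = s·f = d
f^5 = d·f = m
The first power of f equal to the identity is f^5, so ord(f) = 5.

5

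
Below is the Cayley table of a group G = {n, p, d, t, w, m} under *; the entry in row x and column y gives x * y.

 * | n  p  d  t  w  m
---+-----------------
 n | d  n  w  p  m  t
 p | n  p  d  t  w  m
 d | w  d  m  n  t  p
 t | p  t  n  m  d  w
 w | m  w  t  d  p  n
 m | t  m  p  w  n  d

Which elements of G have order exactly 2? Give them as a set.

Identity is p. Compute the order of each non-identity element by repeated multiplication:
  n: n → d → w → m → t → p  (order 6)
  d: d → m → p  (order 3)
  t: t → m → w → d → n → p  (order 6)
  w: w → p  (order 2)
  m: m → d → p  (order 3)
Elements of order 2: {w}.

{w}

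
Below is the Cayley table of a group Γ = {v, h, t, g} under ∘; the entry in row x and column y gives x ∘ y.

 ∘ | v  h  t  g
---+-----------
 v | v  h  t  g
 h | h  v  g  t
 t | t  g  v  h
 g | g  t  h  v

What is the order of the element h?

2

The identity element is v (its row matches the header).
h^1 = h
h^2 = h ∘ h = v
The first power of h equal to the identity is h^2, so ord(h) = 2.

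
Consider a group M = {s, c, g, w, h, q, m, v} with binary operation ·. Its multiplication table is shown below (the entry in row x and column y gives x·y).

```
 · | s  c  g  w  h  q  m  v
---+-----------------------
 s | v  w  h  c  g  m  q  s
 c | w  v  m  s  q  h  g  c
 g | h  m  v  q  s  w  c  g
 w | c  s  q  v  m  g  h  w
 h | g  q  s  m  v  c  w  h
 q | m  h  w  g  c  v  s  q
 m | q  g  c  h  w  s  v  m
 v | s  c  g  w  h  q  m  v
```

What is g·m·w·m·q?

g·m = c
c·w = s
s·m = q
q·q = v
(Structurally, M here is isomorphic to the elementary abelian group (Z_2)^3.)

v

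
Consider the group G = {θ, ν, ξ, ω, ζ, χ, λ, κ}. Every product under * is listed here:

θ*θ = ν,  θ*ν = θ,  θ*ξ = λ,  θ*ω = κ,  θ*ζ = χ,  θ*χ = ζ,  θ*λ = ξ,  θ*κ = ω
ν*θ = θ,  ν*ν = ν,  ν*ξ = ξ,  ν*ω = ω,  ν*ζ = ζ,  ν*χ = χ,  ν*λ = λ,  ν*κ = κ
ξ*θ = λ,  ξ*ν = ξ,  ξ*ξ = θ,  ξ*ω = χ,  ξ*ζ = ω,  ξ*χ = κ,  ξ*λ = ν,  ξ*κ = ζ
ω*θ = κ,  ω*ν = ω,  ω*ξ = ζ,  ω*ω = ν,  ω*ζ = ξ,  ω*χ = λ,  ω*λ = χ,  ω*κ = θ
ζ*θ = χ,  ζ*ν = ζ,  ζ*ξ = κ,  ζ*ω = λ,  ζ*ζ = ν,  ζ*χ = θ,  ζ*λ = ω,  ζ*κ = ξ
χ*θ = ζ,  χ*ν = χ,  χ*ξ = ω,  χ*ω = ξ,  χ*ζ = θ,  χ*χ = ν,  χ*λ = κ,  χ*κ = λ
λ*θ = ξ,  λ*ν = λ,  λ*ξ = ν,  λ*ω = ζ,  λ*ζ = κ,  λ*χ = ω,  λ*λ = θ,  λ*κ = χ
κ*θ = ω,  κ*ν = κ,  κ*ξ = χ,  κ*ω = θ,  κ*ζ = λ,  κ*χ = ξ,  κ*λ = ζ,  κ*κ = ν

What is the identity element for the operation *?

ν

The identity e satisfies e*x = x for all x, so its row in the table reproduces the column headers.
Row ν reads: θ, ν, ξ, ω, ζ, χ, λ, κ — exactly the header order. So ν is the identity.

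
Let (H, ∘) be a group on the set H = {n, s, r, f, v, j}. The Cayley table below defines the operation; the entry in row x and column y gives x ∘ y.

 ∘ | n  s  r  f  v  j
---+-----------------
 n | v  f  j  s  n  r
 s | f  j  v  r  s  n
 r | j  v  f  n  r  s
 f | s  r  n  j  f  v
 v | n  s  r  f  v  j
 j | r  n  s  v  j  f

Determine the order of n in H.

The identity element is v (its row matches the header).
n^1 = n
n^2 = n ∘ n = v
The first power of n equal to the identity is n^2, so ord(n) = 2.

2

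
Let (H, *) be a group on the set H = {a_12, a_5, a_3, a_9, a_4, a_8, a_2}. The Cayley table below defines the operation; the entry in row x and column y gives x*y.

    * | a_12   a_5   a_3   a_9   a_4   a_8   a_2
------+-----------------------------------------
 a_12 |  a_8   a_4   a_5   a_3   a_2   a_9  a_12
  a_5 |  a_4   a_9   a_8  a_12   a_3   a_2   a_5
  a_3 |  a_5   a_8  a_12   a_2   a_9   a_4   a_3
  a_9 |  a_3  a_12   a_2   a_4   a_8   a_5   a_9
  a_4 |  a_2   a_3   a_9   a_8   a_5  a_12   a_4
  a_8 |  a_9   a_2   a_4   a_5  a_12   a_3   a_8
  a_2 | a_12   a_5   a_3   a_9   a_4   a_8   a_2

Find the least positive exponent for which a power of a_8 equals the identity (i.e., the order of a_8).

7

The identity element is a_2 (its row matches the header).
a_8^1 = a_8
a_8^2 = a_8*a_8 = a_3
a_8^3 = a_3*a_8 = a_4
a_8^4 = a_4*a_8 = a_12
a_8^5 = a_12*a_8 = a_9
a_8^6 = a_9*a_8 = a_5
a_8^7 = a_5*a_8 = a_2
The first power of a_8 equal to the identity is a_8^7, so ord(a_8) = 7.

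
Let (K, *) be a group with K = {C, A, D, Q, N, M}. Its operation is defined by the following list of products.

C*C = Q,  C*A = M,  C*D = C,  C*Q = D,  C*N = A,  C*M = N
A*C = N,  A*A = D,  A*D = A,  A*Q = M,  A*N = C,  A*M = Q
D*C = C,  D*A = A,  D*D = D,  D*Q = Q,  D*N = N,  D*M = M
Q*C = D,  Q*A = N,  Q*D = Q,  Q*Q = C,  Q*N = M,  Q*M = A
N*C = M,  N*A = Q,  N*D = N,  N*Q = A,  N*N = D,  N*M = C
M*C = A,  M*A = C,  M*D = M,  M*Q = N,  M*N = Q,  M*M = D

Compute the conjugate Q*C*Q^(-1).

The identity is D. In row Q, the entry D sits in column C, so Q^(-1) = C.
Q*C = D
D*C = C

C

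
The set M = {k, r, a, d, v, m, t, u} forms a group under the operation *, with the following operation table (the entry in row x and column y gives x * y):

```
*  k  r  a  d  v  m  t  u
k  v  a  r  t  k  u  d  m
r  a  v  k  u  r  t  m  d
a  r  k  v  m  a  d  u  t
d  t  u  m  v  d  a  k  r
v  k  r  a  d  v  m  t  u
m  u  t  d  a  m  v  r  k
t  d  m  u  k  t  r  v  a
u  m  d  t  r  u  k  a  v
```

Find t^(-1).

t

First locate the identity: row v matches the header, so v is the identity.
Scan row t for v: t * t = v. Hence t^(-1) = t.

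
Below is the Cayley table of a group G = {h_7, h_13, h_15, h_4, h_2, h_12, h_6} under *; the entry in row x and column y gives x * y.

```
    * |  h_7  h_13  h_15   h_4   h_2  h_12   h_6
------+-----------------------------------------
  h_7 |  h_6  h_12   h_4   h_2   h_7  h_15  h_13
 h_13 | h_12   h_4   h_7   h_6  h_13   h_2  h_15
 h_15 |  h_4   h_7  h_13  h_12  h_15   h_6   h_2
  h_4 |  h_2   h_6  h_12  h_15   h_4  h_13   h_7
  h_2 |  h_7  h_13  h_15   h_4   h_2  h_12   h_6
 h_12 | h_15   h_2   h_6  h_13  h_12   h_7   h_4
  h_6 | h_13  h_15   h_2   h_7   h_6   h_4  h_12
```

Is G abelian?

Check whether the table is symmetric across its main diagonal.
Every entry (row x, col y) equals the entry (row y, col x), so G is abelian.
(In fact G ≅ the cyclic group Z_7.)

Yes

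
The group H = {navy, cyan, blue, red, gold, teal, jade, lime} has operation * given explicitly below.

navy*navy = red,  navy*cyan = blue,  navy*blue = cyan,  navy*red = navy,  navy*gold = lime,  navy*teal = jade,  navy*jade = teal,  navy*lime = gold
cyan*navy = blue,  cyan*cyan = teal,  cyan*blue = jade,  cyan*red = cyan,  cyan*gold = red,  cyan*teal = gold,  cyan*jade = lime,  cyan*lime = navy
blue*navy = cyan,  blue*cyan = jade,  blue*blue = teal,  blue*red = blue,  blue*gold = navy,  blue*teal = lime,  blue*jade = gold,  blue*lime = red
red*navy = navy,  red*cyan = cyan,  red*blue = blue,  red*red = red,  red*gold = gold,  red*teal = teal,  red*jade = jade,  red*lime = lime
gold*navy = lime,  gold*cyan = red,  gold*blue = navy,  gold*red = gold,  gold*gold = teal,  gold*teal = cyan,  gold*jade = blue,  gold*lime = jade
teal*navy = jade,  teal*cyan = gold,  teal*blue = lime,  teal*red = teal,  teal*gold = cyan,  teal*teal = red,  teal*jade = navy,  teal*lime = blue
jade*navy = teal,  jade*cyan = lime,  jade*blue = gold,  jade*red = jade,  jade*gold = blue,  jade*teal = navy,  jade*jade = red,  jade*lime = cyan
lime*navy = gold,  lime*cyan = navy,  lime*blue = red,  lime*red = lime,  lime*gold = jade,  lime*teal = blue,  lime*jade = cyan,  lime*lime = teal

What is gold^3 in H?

cyan

gold^1 = gold
gold^2 = gold * gold = teal
gold^3 = teal * gold = cyan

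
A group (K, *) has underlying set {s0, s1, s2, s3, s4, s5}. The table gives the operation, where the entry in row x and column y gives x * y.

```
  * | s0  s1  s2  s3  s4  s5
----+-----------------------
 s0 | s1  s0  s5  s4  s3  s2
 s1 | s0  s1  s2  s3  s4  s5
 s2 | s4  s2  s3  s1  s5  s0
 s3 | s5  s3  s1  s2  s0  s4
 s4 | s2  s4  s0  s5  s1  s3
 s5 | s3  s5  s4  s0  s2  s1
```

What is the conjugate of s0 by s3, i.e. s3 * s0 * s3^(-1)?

s4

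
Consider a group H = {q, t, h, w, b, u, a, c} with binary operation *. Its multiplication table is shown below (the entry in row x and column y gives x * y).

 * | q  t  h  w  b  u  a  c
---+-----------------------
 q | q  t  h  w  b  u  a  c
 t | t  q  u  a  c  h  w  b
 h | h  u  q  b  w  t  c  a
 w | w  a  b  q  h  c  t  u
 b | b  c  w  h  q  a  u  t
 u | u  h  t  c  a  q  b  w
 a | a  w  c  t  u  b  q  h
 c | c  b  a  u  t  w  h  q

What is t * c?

Read row t, column c: t * c = b.

b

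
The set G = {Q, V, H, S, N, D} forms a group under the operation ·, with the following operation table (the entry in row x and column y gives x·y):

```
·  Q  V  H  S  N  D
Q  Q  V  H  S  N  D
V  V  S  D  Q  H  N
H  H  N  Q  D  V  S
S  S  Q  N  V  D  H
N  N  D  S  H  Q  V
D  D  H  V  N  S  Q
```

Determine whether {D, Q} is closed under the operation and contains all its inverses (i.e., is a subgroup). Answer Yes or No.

Yes

{D, Q} contains the identity Q.
Checking products: every product of two elements of {D, Q} (read from the table) lies in {D, Q}, so the set is closed.
In a finite group, a nonempty closed subset is a subgroup. So {D, Q} ≤ G.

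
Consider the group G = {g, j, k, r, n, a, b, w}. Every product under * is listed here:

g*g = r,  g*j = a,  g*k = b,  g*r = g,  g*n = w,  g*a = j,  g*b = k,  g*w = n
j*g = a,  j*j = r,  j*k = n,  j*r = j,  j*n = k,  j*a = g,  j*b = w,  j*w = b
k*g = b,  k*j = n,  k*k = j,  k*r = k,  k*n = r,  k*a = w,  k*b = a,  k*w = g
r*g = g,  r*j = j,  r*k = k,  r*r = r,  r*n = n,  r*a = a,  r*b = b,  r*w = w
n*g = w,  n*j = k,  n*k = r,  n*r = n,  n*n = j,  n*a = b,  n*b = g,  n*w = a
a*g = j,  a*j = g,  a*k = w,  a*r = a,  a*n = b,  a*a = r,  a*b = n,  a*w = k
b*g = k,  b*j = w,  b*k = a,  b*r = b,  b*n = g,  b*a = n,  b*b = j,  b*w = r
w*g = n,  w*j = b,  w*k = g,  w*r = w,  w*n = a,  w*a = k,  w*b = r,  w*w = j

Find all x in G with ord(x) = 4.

{b, k, n, w}

Identity is r. Compute the order of each non-identity element by repeated multiplication:
  g: g → r  (order 2)
  j: j → r  (order 2)
  k: k → j → n → r  (order 4)
  n: n → j → k → r  (order 4)
  a: a → r  (order 2)
  b: b → j → w → r  (order 4)
  w: w → j → b → r  (order 4)
Elements of order 4: {b, k, n, w}.
(Structurally, G here is isomorphic to Z_2 x Z_4.)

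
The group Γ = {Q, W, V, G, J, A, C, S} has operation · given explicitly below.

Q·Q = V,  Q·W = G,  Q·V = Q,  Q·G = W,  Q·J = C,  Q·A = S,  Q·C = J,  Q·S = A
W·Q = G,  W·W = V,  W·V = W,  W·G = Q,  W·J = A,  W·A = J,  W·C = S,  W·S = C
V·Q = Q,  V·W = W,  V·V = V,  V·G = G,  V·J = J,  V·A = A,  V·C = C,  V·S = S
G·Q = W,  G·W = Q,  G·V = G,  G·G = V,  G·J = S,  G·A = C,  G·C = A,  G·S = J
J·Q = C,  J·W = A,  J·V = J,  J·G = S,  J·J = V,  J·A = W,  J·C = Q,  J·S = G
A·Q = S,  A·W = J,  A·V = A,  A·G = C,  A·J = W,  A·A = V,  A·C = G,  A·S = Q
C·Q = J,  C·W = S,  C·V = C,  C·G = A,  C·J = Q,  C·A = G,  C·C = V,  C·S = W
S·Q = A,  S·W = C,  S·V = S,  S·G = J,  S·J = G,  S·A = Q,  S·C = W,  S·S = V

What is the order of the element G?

2

The identity element is V (its row matches the header).
G^1 = G
G^2 = G·G = V
The first power of G equal to the identity is G^2, so ord(G) = 2.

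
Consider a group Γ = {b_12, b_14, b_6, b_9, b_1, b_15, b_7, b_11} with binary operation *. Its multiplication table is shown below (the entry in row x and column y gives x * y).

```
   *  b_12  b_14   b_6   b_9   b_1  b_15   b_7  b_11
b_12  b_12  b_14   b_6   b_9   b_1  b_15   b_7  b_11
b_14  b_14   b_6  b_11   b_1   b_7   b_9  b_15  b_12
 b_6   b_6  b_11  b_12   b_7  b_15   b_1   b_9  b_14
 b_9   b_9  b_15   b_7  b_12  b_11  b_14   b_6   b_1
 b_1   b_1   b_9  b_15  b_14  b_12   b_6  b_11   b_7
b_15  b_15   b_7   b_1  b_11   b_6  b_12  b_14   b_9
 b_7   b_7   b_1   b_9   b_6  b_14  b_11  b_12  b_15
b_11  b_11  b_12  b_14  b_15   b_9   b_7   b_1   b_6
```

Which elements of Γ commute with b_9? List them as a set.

{b_12, b_6, b_7, b_9}

Compare row b_9 with column b_9 entry by entry.
b_6 * b_9 = b_7 = b_9 * b_6, so b_6 commutes with b_9.
b_14 * b_9 = b_1 but b_9 * b_14 = b_15, so b_14 does not.
Collecting the elements that commute with b_9: C(b_9) = {b_12, b_6, b_7, b_9}.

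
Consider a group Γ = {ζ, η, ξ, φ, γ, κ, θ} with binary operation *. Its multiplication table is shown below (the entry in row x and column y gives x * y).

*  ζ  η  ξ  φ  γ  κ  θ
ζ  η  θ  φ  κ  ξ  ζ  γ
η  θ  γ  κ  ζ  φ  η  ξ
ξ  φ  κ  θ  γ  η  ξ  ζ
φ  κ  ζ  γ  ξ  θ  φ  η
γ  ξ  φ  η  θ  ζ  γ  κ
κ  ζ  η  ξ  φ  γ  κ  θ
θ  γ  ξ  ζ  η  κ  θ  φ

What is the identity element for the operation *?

κ

The identity e satisfies e * x = x for all x, so its row in the table reproduces the column headers.
Row κ reads: ζ, η, ξ, φ, γ, κ, θ — exactly the header order. So κ is the identity.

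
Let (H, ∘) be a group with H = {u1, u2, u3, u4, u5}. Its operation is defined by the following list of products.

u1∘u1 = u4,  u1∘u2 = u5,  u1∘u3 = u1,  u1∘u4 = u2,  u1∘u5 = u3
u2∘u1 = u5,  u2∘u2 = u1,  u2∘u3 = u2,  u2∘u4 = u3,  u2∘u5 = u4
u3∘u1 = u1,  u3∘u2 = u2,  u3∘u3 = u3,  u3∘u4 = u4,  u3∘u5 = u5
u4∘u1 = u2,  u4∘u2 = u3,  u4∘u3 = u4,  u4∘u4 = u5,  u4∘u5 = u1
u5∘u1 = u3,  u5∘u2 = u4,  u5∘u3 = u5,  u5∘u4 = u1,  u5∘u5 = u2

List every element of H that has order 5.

Identity is u3. Compute the order of each non-identity element by repeated multiplication:
  u1: u1 → u4 → u2 → u5 → u3  (order 5)
  u2: u2 → u1 → u5 → u4 → u3  (order 5)
  u4: u4 → u5 → u1 → u2 → u3  (order 5)
  u5: u5 → u2 → u4 → u1 → u3  (order 5)
Elements of order 5: {u1, u2, u4, u5}.
(Structurally, H here is isomorphic to the cyclic group Z_5.)

{u1, u2, u4, u5}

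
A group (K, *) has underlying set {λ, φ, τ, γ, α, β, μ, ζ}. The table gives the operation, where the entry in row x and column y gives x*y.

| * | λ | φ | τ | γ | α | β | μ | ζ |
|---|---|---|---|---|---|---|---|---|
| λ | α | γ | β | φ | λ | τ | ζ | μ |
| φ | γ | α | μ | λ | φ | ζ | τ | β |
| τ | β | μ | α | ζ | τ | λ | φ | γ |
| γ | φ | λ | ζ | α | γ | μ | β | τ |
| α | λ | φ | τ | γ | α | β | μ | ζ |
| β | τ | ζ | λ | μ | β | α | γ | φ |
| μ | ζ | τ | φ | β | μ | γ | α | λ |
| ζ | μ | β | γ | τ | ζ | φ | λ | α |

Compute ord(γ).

The identity element is α (its row matches the header).
γ^1 = γ
γ^2 = γ*γ = α
The first power of γ equal to the identity is γ^2, so ord(γ) = 2.

2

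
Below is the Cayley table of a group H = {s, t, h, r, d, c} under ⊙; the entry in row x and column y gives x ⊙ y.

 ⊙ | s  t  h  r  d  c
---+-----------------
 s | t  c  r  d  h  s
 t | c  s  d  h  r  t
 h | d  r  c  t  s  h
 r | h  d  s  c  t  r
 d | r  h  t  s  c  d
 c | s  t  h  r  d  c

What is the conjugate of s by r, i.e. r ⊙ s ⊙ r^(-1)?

t

The identity is c. In row r, the entry c sits in column r, so r^(-1) = r.
r ⊙ s = h
h ⊙ r = t
(Structurally, H here is isomorphic to the symmetric group S_3.)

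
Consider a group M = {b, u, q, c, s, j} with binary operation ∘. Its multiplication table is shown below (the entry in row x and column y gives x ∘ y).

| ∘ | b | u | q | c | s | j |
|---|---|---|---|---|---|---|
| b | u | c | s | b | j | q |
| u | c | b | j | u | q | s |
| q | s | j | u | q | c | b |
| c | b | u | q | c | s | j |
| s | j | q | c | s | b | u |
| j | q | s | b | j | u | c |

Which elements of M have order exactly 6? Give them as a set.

{q, s}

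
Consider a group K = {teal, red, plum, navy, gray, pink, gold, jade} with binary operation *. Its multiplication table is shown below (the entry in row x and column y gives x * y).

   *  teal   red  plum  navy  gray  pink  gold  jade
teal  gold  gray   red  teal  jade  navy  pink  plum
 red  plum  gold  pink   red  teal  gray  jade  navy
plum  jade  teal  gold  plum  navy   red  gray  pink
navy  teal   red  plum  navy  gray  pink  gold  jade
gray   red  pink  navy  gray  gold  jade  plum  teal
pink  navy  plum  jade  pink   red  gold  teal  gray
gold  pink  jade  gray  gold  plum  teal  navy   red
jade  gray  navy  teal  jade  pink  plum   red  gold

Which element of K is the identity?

The identity e satisfies e * x = x for all x, so its row in the table reproduces the column headers.
Row navy reads: teal, red, plum, navy, gray, pink, gold, jade — exactly the header order. So navy is the identity.

navy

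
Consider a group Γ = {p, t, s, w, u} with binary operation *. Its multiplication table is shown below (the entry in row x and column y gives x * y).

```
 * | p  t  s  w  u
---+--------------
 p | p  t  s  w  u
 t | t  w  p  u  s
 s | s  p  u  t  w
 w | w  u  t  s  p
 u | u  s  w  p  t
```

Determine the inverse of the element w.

u

First locate the identity: row p matches the header, so p is the identity.
Scan row w for p: w * u = p. Hence w^(-1) = u.
(Structurally, Γ here is isomorphic to the cyclic group Z_5.)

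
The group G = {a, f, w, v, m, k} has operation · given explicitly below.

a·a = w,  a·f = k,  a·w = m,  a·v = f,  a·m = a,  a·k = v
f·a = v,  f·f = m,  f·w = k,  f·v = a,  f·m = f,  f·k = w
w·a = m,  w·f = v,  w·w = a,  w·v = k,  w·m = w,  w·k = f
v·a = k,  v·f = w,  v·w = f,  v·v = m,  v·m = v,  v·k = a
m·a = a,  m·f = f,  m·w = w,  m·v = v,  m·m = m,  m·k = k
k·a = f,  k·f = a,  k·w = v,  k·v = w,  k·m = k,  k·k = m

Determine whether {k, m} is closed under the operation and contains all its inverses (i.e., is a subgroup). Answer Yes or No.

{k, m} contains the identity m.
Checking products: every product of two elements of {k, m} (read from the table) lies in {k, m}, so the set is closed.
In a finite group, a nonempty closed subset is a subgroup. So {k, m} ≤ G.

Yes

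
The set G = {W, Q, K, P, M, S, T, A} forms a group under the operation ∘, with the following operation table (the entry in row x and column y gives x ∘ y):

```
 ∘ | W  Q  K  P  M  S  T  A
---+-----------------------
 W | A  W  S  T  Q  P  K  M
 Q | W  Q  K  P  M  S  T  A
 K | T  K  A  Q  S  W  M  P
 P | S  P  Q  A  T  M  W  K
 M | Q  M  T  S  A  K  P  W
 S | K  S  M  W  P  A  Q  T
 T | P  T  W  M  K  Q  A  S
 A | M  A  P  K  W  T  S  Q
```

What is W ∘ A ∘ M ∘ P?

W ∘ A = M
M ∘ M = A
A ∘ P = K
(Structurally, G here is isomorphic to the quaternion group Q_8.)

K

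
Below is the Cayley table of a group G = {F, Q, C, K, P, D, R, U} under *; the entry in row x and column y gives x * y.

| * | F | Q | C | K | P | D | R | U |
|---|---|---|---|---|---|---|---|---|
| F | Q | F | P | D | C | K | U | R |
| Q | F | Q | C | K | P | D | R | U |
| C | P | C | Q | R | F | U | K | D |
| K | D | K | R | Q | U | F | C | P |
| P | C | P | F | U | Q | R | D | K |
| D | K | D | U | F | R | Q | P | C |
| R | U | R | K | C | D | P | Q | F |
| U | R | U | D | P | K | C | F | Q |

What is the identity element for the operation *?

Q

The identity e satisfies e * x = x for all x, so its row in the table reproduces the column headers.
Row Q reads: F, Q, C, K, P, D, R, U — exactly the header order. So Q is the identity.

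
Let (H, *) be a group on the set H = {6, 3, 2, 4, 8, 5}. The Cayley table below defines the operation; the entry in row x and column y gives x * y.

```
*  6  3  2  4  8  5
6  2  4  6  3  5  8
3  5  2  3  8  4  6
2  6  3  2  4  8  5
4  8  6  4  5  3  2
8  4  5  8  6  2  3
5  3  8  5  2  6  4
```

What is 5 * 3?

Read row 5, column 3: 5 * 3 = 8.

8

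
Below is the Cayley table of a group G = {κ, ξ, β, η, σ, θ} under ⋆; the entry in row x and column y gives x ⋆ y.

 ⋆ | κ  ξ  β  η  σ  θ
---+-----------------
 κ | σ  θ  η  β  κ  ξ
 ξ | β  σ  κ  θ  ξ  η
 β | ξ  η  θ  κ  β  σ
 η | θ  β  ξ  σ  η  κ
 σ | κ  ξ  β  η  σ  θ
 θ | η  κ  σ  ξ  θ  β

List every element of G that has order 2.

Identity is σ. Compute the order of each non-identity element by repeated multiplication:
  κ: κ → σ  (order 2)
  ξ: ξ → σ  (order 2)
  β: β → θ → σ  (order 3)
  η: η → σ  (order 2)
  θ: θ → β → σ  (order 3)
Elements of order 2: {η, κ, ξ}.

{η, κ, ξ}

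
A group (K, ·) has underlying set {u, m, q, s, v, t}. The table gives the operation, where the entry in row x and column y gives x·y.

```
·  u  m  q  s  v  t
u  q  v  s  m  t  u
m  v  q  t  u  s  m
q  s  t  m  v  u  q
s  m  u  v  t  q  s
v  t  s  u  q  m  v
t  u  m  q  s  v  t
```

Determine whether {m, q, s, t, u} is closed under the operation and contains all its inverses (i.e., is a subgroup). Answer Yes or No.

No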